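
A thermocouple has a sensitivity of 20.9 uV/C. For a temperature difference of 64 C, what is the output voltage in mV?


The thermocouple output V = sensitivity * dT.
V = 20.9 uV/C * 64 C
V = 1337.6 uV
V = 1.338 mV

1.338 mV


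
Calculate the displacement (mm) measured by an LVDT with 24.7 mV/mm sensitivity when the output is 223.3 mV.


Displacement = Vout / sensitivity.
d = 223.3 / 24.7
d = 9.04 mm

9.04 mm


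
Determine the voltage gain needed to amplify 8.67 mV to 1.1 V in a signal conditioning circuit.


Gain = Vout / Vin (converting to same units).
G = 1.1 V / 8.67 mV
G = 1100.0 mV / 8.67 mV
G = 126.87

126.87


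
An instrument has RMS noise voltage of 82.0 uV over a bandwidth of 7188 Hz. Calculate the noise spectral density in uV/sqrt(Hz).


Noise spectral density = Vrms / sqrt(BW).
NSD = 82.0 / sqrt(7188)
NSD = 82.0 / 84.7821
NSD = 0.9672 uV/sqrt(Hz)

0.9672 uV/sqrt(Hz)


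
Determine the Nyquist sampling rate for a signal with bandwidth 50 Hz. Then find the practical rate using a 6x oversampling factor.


By Nyquist theorem, fs_min = 2 * fmax.
fs_min = 2 * 50 = 100 Hz
Practical rate = 6 * fs_min = 6 * 100 = 600 Hz

fs_min = 100 Hz, fs_practical = 600 Hz


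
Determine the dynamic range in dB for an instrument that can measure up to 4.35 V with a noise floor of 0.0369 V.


Dynamic range = 20 * log10(Vmax / Vnoise).
DR = 20 * log10(4.35 / 0.0369)
DR = 20 * log10(117.89)
DR = 41.43 dB

41.43 dB


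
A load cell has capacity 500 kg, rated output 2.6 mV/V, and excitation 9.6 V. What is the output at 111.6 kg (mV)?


Vout = rated_output * Vex * (load / capacity).
Vout = 2.6 * 9.6 * (111.6 / 500)
Vout = 2.6 * 9.6 * 0.2232
Vout = 5.571 mV

5.571 mV


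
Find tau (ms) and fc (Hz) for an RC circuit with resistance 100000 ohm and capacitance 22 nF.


Time constant: tau = R * C.
tau = 100000 * 2.20e-08 = 0.0022 s
tau = 2.2 ms
Cutoff frequency: fc = 1 / (2*pi*R*C).
fc = 1 / (2*pi*0.0022) = 72.34 Hz

tau = 2.2 ms, fc = 72.34 Hz


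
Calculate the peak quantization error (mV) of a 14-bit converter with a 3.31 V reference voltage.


The maximum quantization error is +/- LSB/2.
LSB = Vref / 2^n = 3.31 / 16384 = 0.00020203 V
Max error = LSB / 2 = 0.00020203 / 2 = 0.00010101 V
Max error = 0.101 mV

0.101 mV


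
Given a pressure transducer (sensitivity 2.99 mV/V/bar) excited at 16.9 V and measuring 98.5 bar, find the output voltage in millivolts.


Output = sensitivity * Vex * P.
Vout = 2.99 * 16.9 * 98.5
Vout = 50.531 * 98.5
Vout = 4977.3 mV

4977.3 mV


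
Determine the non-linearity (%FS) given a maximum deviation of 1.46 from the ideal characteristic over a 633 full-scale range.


Linearity error = (max deviation / full scale) * 100%.
Linearity = (1.46 / 633) * 100
Linearity = 0.231 %FS

0.231 %FS


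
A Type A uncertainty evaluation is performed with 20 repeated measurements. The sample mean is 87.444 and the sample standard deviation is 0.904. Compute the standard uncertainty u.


The standard uncertainty for Type A evaluation is u = s / sqrt(n).
u = 0.904 / sqrt(20)
u = 0.904 / 4.4721
u = 0.2021

0.2021


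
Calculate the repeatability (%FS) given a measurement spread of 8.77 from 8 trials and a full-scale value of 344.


Repeatability = (spread / full scale) * 100%.
R = (8.77 / 344) * 100
R = 2.549 %FS

2.549 %FS


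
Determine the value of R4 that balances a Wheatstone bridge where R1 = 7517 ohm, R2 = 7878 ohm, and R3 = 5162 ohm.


At balance: R1*R4 = R2*R3, so R4 = R2*R3/R1.
R4 = 7878 * 5162 / 7517
R4 = 40666236 / 7517
R4 = 5409.9 ohm

5409.9 ohm


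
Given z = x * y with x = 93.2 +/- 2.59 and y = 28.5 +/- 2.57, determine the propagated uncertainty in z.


For a product z = x*y, the relative uncertainty is:
uz/z = sqrt((ux/x)^2 + (uy/y)^2)
Relative uncertainties: ux/x = 2.59/93.2 = 0.02779
uy/y = 2.57/28.5 = 0.090175
z = 93.2 * 28.5 = 2656.2
uz = 2656.2 * sqrt(0.02779^2 + 0.090175^2) = 250.64

250.64


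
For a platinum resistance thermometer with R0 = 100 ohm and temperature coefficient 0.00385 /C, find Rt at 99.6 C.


The RTD equation: Rt = R0 * (1 + alpha * T).
Rt = 100 * (1 + 0.00385 * 99.6)
Rt = 100 * (1 + 0.38346)
Rt = 100 * 1.38346
Rt = 138.346 ohm

138.346 ohm


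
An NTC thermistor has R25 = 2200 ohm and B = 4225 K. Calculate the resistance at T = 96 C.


NTC thermistor equation: Rt = R25 * exp(B * (1/T - 1/T25)).
T in Kelvin: 369.15 K, T25 = 298.15 K
1/T - 1/T25 = 1/369.15 - 1/298.15 = -0.00064509
B * (1/T - 1/T25) = 4225 * -0.00064509 = -2.7255
Rt = 2200 * exp(-2.7255) = 144.1 ohm

144.1 ohm


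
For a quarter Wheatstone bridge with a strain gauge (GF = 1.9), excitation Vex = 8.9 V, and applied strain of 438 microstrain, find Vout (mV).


Quarter bridge output: Vout = (GF * epsilon * Vex) / 4.
Vout = (1.9 * 438e-6 * 8.9) / 4
Vout = 0.00740658 / 4 V
Vout = 0.00185164 V = 1.8516 mV

1.8516 mV


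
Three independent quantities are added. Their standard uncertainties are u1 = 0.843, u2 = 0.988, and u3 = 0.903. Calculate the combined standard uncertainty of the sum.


For a sum of independent quantities, uc = sqrt(u1^2 + u2^2 + u3^2).
uc = sqrt(0.843^2 + 0.988^2 + 0.903^2)
uc = sqrt(0.710649 + 0.976144 + 0.815409)
uc = 1.5818

1.5818


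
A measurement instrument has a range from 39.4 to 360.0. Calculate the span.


Span = upper range - lower range.
Span = 360.0 - (39.4)
Span = 320.6

320.6


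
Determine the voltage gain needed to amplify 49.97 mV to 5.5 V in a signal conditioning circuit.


Gain = Vout / Vin (converting to same units).
G = 5.5 V / 49.97 mV
G = 5500.0 mV / 49.97 mV
G = 110.07

110.07


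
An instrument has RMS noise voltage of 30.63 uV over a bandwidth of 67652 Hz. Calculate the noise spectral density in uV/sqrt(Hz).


Noise spectral density = Vrms / sqrt(BW).
NSD = 30.63 / sqrt(67652)
NSD = 30.63 / 260.1
NSD = 0.1178 uV/sqrt(Hz)

0.1178 uV/sqrt(Hz)


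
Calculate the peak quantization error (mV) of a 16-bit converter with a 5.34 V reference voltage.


The maximum quantization error is +/- LSB/2.
LSB = Vref / 2^n = 5.34 / 65536 = 8.148e-05 V
Max error = LSB / 2 = 8.148e-05 / 2 = 4.074e-05 V
Max error = 0.0407 mV

0.0407 mV


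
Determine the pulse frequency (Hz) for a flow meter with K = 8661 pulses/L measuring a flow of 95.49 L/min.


Frequency = K * Q / 60 (converting L/min to L/s).
f = 8661 * 95.49 / 60
f = 827038.89 / 60
f = 13783.98 Hz

13783.98 Hz


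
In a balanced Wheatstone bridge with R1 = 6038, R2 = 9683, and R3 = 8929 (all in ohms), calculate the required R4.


At balance: R1*R4 = R2*R3, so R4 = R2*R3/R1.
R4 = 9683 * 8929 / 6038
R4 = 86459507 / 6038
R4 = 14319.23 ohm

14319.23 ohm


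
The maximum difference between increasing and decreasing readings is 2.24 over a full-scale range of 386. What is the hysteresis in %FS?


Hysteresis = (max difference / full scale) * 100%.
H = (2.24 / 386) * 100
H = 0.58 %FS

0.58 %FS


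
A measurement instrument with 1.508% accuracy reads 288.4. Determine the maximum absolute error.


Absolute error = (accuracy% / 100) * reading.
Error = (1.508 / 100) * 288.4
Error = 0.01508 * 288.4
Error = 4.3491

4.3491


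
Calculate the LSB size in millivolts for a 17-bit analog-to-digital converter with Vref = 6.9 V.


The resolution (LSB) of an ADC is Vref / 2^n.
LSB = 6.9 / 2^17
LSB = 6.9 / 131072
LSB = 5.264e-05 V = 0.05264282 mV

0.05264282 mV


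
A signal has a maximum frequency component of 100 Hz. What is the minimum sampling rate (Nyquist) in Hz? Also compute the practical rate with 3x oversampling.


By Nyquist theorem, fs_min = 2 * fmax.
fs_min = 2 * 100 = 200 Hz
Practical rate = 3 * fs_min = 3 * 200 = 600 Hz

fs_min = 200 Hz, fs_practical = 600 Hz


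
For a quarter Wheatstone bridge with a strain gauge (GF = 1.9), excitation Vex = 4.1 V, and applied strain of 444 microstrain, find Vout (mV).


Quarter bridge output: Vout = (GF * epsilon * Vex) / 4.
Vout = (1.9 * 444e-6 * 4.1) / 4
Vout = 0.00345876 / 4 V
Vout = 0.00086469 V = 0.8647 mV

0.8647 mV


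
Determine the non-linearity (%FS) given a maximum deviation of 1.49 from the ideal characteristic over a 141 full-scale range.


Linearity error = (max deviation / full scale) * 100%.
Linearity = (1.49 / 141) * 100
Linearity = 1.057 %FS

1.057 %FS


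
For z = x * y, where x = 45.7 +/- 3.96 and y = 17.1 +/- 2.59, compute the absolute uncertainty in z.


For a product z = x*y, the relative uncertainty is:
uz/z = sqrt((ux/x)^2 + (uy/y)^2)
Relative uncertainties: ux/x = 3.96/45.7 = 0.086652
uy/y = 2.59/17.1 = 0.151462
z = 45.7 * 17.1 = 781.5
uz = 781.5 * sqrt(0.086652^2 + 0.151462^2) = 136.364

136.364


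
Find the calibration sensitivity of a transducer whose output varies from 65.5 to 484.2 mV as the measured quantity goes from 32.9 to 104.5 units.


Sensitivity = (y2 - y1) / (x2 - x1).
S = (484.2 - 65.5) / (104.5 - 32.9)
S = 418.7 / 71.6
S = 5.8478 mV/unit

5.8478 mV/unit


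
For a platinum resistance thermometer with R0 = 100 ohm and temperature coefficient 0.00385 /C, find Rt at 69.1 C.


The RTD equation: Rt = R0 * (1 + alpha * T).
Rt = 100 * (1 + 0.00385 * 69.1)
Rt = 100 * (1 + 0.266035)
Rt = 100 * 1.266035
Rt = 126.603 ohm

126.603 ohm


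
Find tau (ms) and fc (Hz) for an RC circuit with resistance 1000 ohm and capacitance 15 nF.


Time constant: tau = R * C.
tau = 1000 * 1.50e-08 = 1.5e-05 s
tau = 0.015 ms
Cutoff frequency: fc = 1 / (2*pi*R*C).
fc = 1 / (2*pi*1.5e-05) = 10610.33 Hz

tau = 0.015 ms, fc = 10610.33 Hz


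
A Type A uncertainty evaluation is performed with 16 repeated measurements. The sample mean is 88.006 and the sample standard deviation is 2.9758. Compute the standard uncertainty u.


The standard uncertainty for Type A evaluation is u = s / sqrt(n).
u = 2.9758 / sqrt(16)
u = 2.9758 / 4.0
u = 0.744

0.744


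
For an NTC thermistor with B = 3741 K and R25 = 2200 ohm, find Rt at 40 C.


NTC thermistor equation: Rt = R25 * exp(B * (1/T - 1/T25)).
T in Kelvin: 313.15 K, T25 = 298.15 K
1/T - 1/T25 = 1/313.15 - 1/298.15 = -0.00016066
B * (1/T - 1/T25) = 3741 * -0.00016066 = -0.601
Rt = 2200 * exp(-0.601) = 1206.1 ohm

1206.1 ohm


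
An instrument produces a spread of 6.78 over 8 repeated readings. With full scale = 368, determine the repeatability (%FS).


Repeatability = (spread / full scale) * 100%.
R = (6.78 / 368) * 100
R = 1.842 %FS

1.842 %FS


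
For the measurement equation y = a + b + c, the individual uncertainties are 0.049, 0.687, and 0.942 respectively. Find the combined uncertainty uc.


For a sum of independent quantities, uc = sqrt(u1^2 + u2^2 + u3^2).
uc = sqrt(0.049^2 + 0.687^2 + 0.942^2)
uc = sqrt(0.002401 + 0.471969 + 0.887364)
uc = 1.1669

1.1669


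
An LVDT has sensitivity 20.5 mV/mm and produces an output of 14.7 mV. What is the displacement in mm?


Displacement = Vout / sensitivity.
d = 14.7 / 20.5
d = 0.717 mm

0.717 mm


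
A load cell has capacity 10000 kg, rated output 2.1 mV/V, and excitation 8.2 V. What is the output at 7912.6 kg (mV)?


Vout = rated_output * Vex * (load / capacity).
Vout = 2.1 * 8.2 * (7912.6 / 10000)
Vout = 2.1 * 8.2 * 0.79126
Vout = 13.625 mV

13.625 mV


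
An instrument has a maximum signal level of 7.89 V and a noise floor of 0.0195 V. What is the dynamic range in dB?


Dynamic range = 20 * log10(Vmax / Vnoise).
DR = 20 * log10(7.89 / 0.0195)
DR = 20 * log10(404.62)
DR = 52.14 dB

52.14 dB


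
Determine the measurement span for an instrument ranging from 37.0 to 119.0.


Span = upper range - lower range.
Span = 119.0 - (37.0)
Span = 82.0

82.0


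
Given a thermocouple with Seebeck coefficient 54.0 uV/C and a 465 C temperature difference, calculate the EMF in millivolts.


The thermocouple output V = sensitivity * dT.
V = 54.0 uV/C * 465 C
V = 25110.0 uV
V = 25.11 mV

25.11 mV


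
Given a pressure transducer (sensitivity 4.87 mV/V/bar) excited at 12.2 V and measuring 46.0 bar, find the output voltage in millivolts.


Output = sensitivity * Vex * P.
Vout = 4.87 * 12.2 * 46.0
Vout = 59.414 * 46.0
Vout = 2733.04 mV

2733.04 mV


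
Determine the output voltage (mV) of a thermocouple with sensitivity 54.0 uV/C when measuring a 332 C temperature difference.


The thermocouple output V = sensitivity * dT.
V = 54.0 uV/C * 332 C
V = 17928.0 uV
V = 17.928 mV

17.928 mV


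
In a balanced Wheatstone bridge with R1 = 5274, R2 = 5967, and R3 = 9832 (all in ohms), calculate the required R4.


At balance: R1*R4 = R2*R3, so R4 = R2*R3/R1.
R4 = 5967 * 9832 / 5274
R4 = 58667544 / 5274
R4 = 11123.92 ohm

11123.92 ohm


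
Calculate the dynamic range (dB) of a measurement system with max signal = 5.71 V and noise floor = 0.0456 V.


Dynamic range = 20 * log10(Vmax / Vnoise).
DR = 20 * log10(5.71 / 0.0456)
DR = 20 * log10(125.22)
DR = 41.95 dB

41.95 dB


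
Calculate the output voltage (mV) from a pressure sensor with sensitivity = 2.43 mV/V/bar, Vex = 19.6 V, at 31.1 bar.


Output = sensitivity * Vex * P.
Vout = 2.43 * 19.6 * 31.1
Vout = 47.628 * 31.1
Vout = 1481.23 mV

1481.23 mV


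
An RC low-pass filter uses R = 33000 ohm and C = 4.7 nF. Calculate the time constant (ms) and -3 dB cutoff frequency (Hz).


Time constant: tau = R * C.
tau = 33000 * 4.70e-09 = 0.0001551 s
tau = 0.1551 ms
Cutoff frequency: fc = 1 / (2*pi*R*C).
fc = 1 / (2*pi*0.0001551) = 1026.14 Hz

tau = 0.1551 ms, fc = 1026.14 Hz


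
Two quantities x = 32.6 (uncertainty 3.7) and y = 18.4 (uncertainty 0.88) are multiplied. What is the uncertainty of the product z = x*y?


For a product z = x*y, the relative uncertainty is:
uz/z = sqrt((ux/x)^2 + (uy/y)^2)
Relative uncertainties: ux/x = 3.7/32.6 = 0.113497
uy/y = 0.88/18.4 = 0.047826
z = 32.6 * 18.4 = 599.8
uz = 599.8 * sqrt(0.113497^2 + 0.047826^2) = 73.878

73.878


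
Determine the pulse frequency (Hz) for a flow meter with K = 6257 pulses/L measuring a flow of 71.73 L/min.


Frequency = K * Q / 60 (converting L/min to L/s).
f = 6257 * 71.73 / 60
f = 448814.61 / 60
f = 7480.24 Hz

7480.24 Hz


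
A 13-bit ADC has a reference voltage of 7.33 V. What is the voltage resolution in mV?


The resolution (LSB) of an ADC is Vref / 2^n.
LSB = 7.33 / 2^13
LSB = 7.33 / 8192
LSB = 0.00089478 V = 0.89477539 mV

0.89477539 mV


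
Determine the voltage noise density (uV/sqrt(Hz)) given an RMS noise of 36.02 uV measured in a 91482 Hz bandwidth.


Noise spectral density = Vrms / sqrt(BW).
NSD = 36.02 / sqrt(91482)
NSD = 36.02 / 302.4599
NSD = 0.1191 uV/sqrt(Hz)

0.1191 uV/sqrt(Hz)


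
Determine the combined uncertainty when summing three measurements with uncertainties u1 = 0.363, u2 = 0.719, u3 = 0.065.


For a sum of independent quantities, uc = sqrt(u1^2 + u2^2 + u3^2).
uc = sqrt(0.363^2 + 0.719^2 + 0.065^2)
uc = sqrt(0.131769 + 0.516961 + 0.004225)
uc = 0.8081

0.8081


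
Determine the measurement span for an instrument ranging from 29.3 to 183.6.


Span = upper range - lower range.
Span = 183.6 - (29.3)
Span = 154.3

154.3


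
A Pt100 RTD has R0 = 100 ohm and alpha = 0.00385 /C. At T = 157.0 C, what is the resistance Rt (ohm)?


The RTD equation: Rt = R0 * (1 + alpha * T).
Rt = 100 * (1 + 0.00385 * 157.0)
Rt = 100 * (1 + 0.60445)
Rt = 100 * 1.60445
Rt = 160.445 ohm

160.445 ohm


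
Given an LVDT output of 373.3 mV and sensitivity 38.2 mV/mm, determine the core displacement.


Displacement = Vout / sensitivity.
d = 373.3 / 38.2
d = 9.772 mm

9.772 mm


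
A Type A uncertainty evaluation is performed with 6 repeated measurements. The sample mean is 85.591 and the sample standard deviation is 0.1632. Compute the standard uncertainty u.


The standard uncertainty for Type A evaluation is u = s / sqrt(n).
u = 0.1632 / sqrt(6)
u = 0.1632 / 2.4495
u = 0.0666

0.0666


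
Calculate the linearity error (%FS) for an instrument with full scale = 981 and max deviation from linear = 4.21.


Linearity error = (max deviation / full scale) * 100%.
Linearity = (4.21 / 981) * 100
Linearity = 0.429 %FS

0.429 %FS


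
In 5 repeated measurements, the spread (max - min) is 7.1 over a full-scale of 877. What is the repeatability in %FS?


Repeatability = (spread / full scale) * 100%.
R = (7.1 / 877) * 100
R = 0.81 %FS

0.81 %FS


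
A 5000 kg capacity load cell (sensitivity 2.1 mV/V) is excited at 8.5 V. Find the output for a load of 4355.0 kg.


Vout = rated_output * Vex * (load / capacity).
Vout = 2.1 * 8.5 * (4355.0 / 5000)
Vout = 2.1 * 8.5 * 0.871
Vout = 15.547 mV

15.547 mV


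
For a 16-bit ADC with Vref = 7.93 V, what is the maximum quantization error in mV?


The maximum quantization error is +/- LSB/2.
LSB = Vref / 2^n = 7.93 / 65536 = 0.000121 V
Max error = LSB / 2 = 0.000121 / 2 = 6.05e-05 V
Max error = 0.0605 mV

0.0605 mV


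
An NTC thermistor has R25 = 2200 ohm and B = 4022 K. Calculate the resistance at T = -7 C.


NTC thermistor equation: Rt = R25 * exp(B * (1/T - 1/T25)).
T in Kelvin: 266.15 K, T25 = 298.15 K
1/T - 1/T25 = 1/266.15 - 1/298.15 = 0.00040326
B * (1/T - 1/T25) = 4022 * 0.00040326 = 1.6219
Rt = 2200 * exp(1.6219) = 11138.2 ohm

11138.2 ohm


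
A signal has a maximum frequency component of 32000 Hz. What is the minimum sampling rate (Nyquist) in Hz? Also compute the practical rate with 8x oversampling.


By Nyquist theorem, fs_min = 2 * fmax.
fs_min = 2 * 32000 = 64000 Hz
Practical rate = 8 * fs_min = 8 * 64000 = 512000 Hz

fs_min = 64000 Hz, fs_practical = 512000 Hz


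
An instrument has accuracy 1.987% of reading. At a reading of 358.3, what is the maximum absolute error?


Absolute error = (accuracy% / 100) * reading.
Error = (1.987 / 100) * 358.3
Error = 0.01987 * 358.3
Error = 7.1194

7.1194


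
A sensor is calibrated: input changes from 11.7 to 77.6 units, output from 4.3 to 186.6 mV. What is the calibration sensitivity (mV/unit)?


Sensitivity = (y2 - y1) / (x2 - x1).
S = (186.6 - 4.3) / (77.6 - 11.7)
S = 182.3 / 65.9
S = 2.7663 mV/unit

2.7663 mV/unit


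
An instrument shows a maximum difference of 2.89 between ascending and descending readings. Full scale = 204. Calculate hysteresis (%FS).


Hysteresis = (max difference / full scale) * 100%.
H = (2.89 / 204) * 100
H = 1.417 %FS

1.417 %FS


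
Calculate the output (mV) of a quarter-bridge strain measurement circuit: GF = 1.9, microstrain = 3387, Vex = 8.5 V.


Quarter bridge output: Vout = (GF * epsilon * Vex) / 4.
Vout = (1.9 * 3387e-6 * 8.5) / 4
Vout = 0.05470005 / 4 V
Vout = 0.01367501 V = 13.675 mV

13.675 mV


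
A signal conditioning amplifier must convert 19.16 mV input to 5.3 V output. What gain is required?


Gain = Vout / Vin (converting to same units).
G = 5.3 V / 19.16 mV
G = 5300.0 mV / 19.16 mV
G = 276.62

276.62


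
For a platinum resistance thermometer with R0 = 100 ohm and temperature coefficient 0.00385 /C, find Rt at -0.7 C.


The RTD equation: Rt = R0 * (1 + alpha * T).
Rt = 100 * (1 + 0.00385 * -0.7)
Rt = 100 * (1 + -0.002695)
Rt = 100 * 0.997305
Rt = 99.731 ohm

99.731 ohm


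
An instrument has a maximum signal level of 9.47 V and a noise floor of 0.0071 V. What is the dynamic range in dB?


Dynamic range = 20 * log10(Vmax / Vnoise).
DR = 20 * log10(9.47 / 0.0071)
DR = 20 * log10(1333.8)
DR = 62.5 dB

62.5 dB


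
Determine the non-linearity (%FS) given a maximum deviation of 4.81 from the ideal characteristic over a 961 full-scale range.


Linearity error = (max deviation / full scale) * 100%.
Linearity = (4.81 / 961) * 100
Linearity = 0.501 %FS

0.501 %FS


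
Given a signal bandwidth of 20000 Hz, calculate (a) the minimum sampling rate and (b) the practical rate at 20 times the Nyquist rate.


By Nyquist theorem, fs_min = 2 * fmax.
fs_min = 2 * 20000 = 40000 Hz
Practical rate = 20 * fs_min = 20 * 40000 = 800000 Hz

fs_min = 40000 Hz, fs_practical = 800000 Hz


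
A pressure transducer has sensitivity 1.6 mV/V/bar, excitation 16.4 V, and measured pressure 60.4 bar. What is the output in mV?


Output = sensitivity * Vex * P.
Vout = 1.6 * 16.4 * 60.4
Vout = 26.24 * 60.4
Vout = 1584.9 mV

1584.9 mV


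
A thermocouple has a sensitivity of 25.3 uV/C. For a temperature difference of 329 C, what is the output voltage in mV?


The thermocouple output V = sensitivity * dT.
V = 25.3 uV/C * 329 C
V = 8323.7 uV
V = 8.324 mV

8.324 mV


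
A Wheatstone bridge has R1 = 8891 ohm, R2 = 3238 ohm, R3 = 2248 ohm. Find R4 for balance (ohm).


At balance: R1*R4 = R2*R3, so R4 = R2*R3/R1.
R4 = 3238 * 2248 / 8891
R4 = 7279024 / 8891
R4 = 818.7 ohm

818.7 ohm


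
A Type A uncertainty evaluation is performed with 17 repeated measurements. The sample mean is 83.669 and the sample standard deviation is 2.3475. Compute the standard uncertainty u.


The standard uncertainty for Type A evaluation is u = s / sqrt(n).
u = 2.3475 / sqrt(17)
u = 2.3475 / 4.1231
u = 0.5694

0.5694


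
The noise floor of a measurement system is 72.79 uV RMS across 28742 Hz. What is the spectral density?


Noise spectral density = Vrms / sqrt(BW).
NSD = 72.79 / sqrt(28742)
NSD = 72.79 / 169.5347
NSD = 0.4294 uV/sqrt(Hz)

0.4294 uV/sqrt(Hz)


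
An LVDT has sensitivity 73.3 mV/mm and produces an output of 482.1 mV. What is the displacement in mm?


Displacement = Vout / sensitivity.
d = 482.1 / 73.3
d = 6.577 mm

6.577 mm


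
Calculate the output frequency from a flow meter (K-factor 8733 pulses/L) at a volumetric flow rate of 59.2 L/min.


Frequency = K * Q / 60 (converting L/min to L/s).
f = 8733 * 59.2 / 60
f = 516993.6 / 60
f = 8616.56 Hz

8616.56 Hz


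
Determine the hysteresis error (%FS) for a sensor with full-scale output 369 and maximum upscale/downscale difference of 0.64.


Hysteresis = (max difference / full scale) * 100%.
H = (0.64 / 369) * 100
H = 0.173 %FS

0.173 %FS


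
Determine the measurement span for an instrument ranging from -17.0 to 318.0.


Span = upper range - lower range.
Span = 318.0 - (-17.0)
Span = 335.0

335.0


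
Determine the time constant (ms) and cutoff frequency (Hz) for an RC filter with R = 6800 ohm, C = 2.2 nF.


Time constant: tau = R * C.
tau = 6800 * 2.20e-09 = 1.496e-05 s
tau = 0.015 ms
Cutoff frequency: fc = 1 / (2*pi*R*C).
fc = 1 / (2*pi*1.496e-05) = 10638.7 Hz

tau = 0.015 ms, fc = 10638.7 Hz


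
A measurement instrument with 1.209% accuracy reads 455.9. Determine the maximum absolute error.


Absolute error = (accuracy% / 100) * reading.
Error = (1.209 / 100) * 455.9
Error = 0.01209 * 455.9
Error = 5.5118

5.5118


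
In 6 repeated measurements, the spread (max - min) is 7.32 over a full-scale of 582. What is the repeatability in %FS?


Repeatability = (spread / full scale) * 100%.
R = (7.32 / 582) * 100
R = 1.258 %FS

1.258 %FS


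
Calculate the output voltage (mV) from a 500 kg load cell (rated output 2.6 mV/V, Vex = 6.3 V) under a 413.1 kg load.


Vout = rated_output * Vex * (load / capacity).
Vout = 2.6 * 6.3 * (413.1 / 500)
Vout = 2.6 * 6.3 * 0.8262
Vout = 13.533 mV

13.533 mV


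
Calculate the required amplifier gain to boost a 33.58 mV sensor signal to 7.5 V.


Gain = Vout / Vin (converting to same units).
G = 7.5 V / 33.58 mV
G = 7500.0 mV / 33.58 mV
G = 223.35

223.35


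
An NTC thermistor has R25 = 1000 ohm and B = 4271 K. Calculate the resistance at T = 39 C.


NTC thermistor equation: Rt = R25 * exp(B * (1/T - 1/T25)).
T in Kelvin: 312.15 K, T25 = 298.15 K
1/T - 1/T25 = 1/312.15 - 1/298.15 = -0.00015043
B * (1/T - 1/T25) = 4271 * -0.00015043 = -0.6425
Rt = 1000 * exp(-0.6425) = 526.0 ohm

526.0 ohm


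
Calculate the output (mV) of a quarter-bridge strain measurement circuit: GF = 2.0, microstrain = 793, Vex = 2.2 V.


Quarter bridge output: Vout = (GF * epsilon * Vex) / 4.
Vout = (2.0 * 793e-6 * 2.2) / 4
Vout = 0.0034892 / 4 V
Vout = 0.0008723 V = 0.8723 mV

0.8723 mV


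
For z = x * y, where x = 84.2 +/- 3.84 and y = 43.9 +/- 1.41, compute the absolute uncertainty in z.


For a product z = x*y, the relative uncertainty is:
uz/z = sqrt((ux/x)^2 + (uy/y)^2)
Relative uncertainties: ux/x = 3.84/84.2 = 0.045606
uy/y = 1.41/43.9 = 0.032118
z = 84.2 * 43.9 = 3696.4
uz = 3696.4 * sqrt(0.045606^2 + 0.032118^2) = 206.186

206.186


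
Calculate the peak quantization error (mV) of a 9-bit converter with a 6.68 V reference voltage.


The maximum quantization error is +/- LSB/2.
LSB = Vref / 2^n = 6.68 / 512 = 0.01304687 V
Max error = LSB / 2 = 0.01304687 / 2 = 0.00652344 V
Max error = 6.5234 mV

6.5234 mV


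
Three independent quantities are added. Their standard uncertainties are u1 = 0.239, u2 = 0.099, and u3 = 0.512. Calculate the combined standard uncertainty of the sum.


For a sum of independent quantities, uc = sqrt(u1^2 + u2^2 + u3^2).
uc = sqrt(0.239^2 + 0.099^2 + 0.512^2)
uc = sqrt(0.057121 + 0.009801 + 0.262144)
uc = 0.5736

0.5736


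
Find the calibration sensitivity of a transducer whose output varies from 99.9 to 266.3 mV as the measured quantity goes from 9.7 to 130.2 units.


Sensitivity = (y2 - y1) / (x2 - x1).
S = (266.3 - 99.9) / (130.2 - 9.7)
S = 166.4 / 120.5
S = 1.3809 mV/unit

1.3809 mV/unit


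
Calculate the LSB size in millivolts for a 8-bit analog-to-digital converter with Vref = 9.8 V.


The resolution (LSB) of an ADC is Vref / 2^n.
LSB = 9.8 / 2^8
LSB = 9.8 / 256
LSB = 0.03828125 V = 38.28125 mV

38.28125 mV


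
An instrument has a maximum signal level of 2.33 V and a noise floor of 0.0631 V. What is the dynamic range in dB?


Dynamic range = 20 * log10(Vmax / Vnoise).
DR = 20 * log10(2.33 / 0.0631)
DR = 20 * log10(36.93)
DR = 31.35 dB

31.35 dB


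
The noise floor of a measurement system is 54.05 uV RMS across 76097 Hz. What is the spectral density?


Noise spectral density = Vrms / sqrt(BW).
NSD = 54.05 / sqrt(76097)
NSD = 54.05 / 275.8568
NSD = 0.1959 uV/sqrt(Hz)

0.1959 uV/sqrt(Hz)


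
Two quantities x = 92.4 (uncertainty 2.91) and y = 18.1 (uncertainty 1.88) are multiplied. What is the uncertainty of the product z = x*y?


For a product z = x*y, the relative uncertainty is:
uz/z = sqrt((ux/x)^2 + (uy/y)^2)
Relative uncertainties: ux/x = 2.91/92.4 = 0.031494
uy/y = 1.88/18.1 = 0.103867
z = 92.4 * 18.1 = 1672.4
uz = 1672.4 * sqrt(0.031494^2 + 0.103867^2) = 181.522

181.522


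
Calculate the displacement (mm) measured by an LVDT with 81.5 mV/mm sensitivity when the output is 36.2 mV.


Displacement = Vout / sensitivity.
d = 36.2 / 81.5
d = 0.444 mm

0.444 mm


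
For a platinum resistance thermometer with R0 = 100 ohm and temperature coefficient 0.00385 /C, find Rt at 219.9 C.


The RTD equation: Rt = R0 * (1 + alpha * T).
Rt = 100 * (1 + 0.00385 * 219.9)
Rt = 100 * (1 + 0.846615)
Rt = 100 * 1.846615
Rt = 184.661 ohm

184.661 ohm


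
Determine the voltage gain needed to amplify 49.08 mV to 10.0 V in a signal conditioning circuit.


Gain = Vout / Vin (converting to same units).
G = 10.0 V / 49.08 mV
G = 10000.0 mV / 49.08 mV
G = 203.75

203.75


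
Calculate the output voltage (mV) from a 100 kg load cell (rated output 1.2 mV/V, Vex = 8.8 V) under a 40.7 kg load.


Vout = rated_output * Vex * (load / capacity).
Vout = 1.2 * 8.8 * (40.7 / 100)
Vout = 1.2 * 8.8 * 0.407
Vout = 4.298 mV

4.298 mV


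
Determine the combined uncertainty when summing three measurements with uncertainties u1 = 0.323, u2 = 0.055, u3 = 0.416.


For a sum of independent quantities, uc = sqrt(u1^2 + u2^2 + u3^2).
uc = sqrt(0.323^2 + 0.055^2 + 0.416^2)
uc = sqrt(0.104329 + 0.003025 + 0.173056)
uc = 0.5295

0.5295


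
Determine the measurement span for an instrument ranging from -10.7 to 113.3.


Span = upper range - lower range.
Span = 113.3 - (-10.7)
Span = 124.0

124.0


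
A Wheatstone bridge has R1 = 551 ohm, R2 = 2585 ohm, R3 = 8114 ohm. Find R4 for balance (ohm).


At balance: R1*R4 = R2*R3, so R4 = R2*R3/R1.
R4 = 2585 * 8114 / 551
R4 = 20974690 / 551
R4 = 38066.59 ohm

38066.59 ohm


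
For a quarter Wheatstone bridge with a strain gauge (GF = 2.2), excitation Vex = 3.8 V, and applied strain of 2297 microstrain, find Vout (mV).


Quarter bridge output: Vout = (GF * epsilon * Vex) / 4.
Vout = (2.2 * 2297e-6 * 3.8) / 4
Vout = 0.01920292 / 4 V
Vout = 0.00480073 V = 4.8007 mV

4.8007 mV


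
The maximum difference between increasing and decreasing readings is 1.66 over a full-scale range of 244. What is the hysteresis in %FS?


Hysteresis = (max difference / full scale) * 100%.
H = (1.66 / 244) * 100
H = 0.68 %FS

0.68 %FS


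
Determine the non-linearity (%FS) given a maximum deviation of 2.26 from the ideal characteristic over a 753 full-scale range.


Linearity error = (max deviation / full scale) * 100%.
Linearity = (2.26 / 753) * 100
Linearity = 0.3 %FS

0.3 %FS


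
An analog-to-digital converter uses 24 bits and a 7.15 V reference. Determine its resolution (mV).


The resolution (LSB) of an ADC is Vref / 2^n.
LSB = 7.15 / 2^24
LSB = 7.15 / 16777216
LSB = 4.3e-07 V = 0.00042617 mV

0.00042617 mV


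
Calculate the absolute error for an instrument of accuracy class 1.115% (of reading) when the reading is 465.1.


Absolute error = (accuracy% / 100) * reading.
Error = (1.115 / 100) * 465.1
Error = 0.01115 * 465.1
Error = 5.1859

5.1859


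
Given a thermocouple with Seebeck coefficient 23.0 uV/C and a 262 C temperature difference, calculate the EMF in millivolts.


The thermocouple output V = sensitivity * dT.
V = 23.0 uV/C * 262 C
V = 6026.0 uV
V = 6.026 mV

6.026 mV


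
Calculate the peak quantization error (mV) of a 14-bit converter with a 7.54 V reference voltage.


The maximum quantization error is +/- LSB/2.
LSB = Vref / 2^n = 7.54 / 16384 = 0.00046021 V
Max error = LSB / 2 = 0.00046021 / 2 = 0.0002301 V
Max error = 0.2301 mV

0.2301 mV


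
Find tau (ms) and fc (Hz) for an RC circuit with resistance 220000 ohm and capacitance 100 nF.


Time constant: tau = R * C.
tau = 220000 * 1.00e-07 = 0.022 s
tau = 22.0 ms
Cutoff frequency: fc = 1 / (2*pi*R*C).
fc = 1 / (2*pi*0.022) = 7.23 Hz

tau = 22.0 ms, fc = 7.23 Hz


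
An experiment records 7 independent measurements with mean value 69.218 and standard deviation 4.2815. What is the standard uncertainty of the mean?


The standard uncertainty for Type A evaluation is u = s / sqrt(n).
u = 4.2815 / sqrt(7)
u = 4.2815 / 2.6458
u = 1.6183

1.6183


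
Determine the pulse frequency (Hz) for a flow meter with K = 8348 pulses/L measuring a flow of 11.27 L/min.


Frequency = K * Q / 60 (converting L/min to L/s).
f = 8348 * 11.27 / 60
f = 94081.96 / 60
f = 1568.03 Hz

1568.03 Hz


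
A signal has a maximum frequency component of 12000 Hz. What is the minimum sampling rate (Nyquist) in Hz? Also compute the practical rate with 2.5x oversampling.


By Nyquist theorem, fs_min = 2 * fmax.
fs_min = 2 * 12000 = 24000 Hz
Practical rate = 2.5 * fs_min = 2.5 * 24000 = 60000 Hz

fs_min = 24000 Hz, fs_practical = 60000 Hz


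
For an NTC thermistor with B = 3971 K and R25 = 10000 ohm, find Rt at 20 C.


NTC thermistor equation: Rt = R25 * exp(B * (1/T - 1/T25)).
T in Kelvin: 293.15 K, T25 = 298.15 K
1/T - 1/T25 = 1/293.15 - 1/298.15 = 5.721e-05
B * (1/T - 1/T25) = 3971 * 5.721e-05 = 0.2272
Rt = 10000 * exp(0.2272) = 12550.4 ohm

12550.4 ohm


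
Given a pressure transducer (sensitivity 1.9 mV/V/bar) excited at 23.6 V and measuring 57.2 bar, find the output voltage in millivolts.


Output = sensitivity * Vex * P.
Vout = 1.9 * 23.6 * 57.2
Vout = 44.84 * 57.2
Vout = 2564.85 mV

2564.85 mV


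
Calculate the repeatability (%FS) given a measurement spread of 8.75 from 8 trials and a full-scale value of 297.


Repeatability = (spread / full scale) * 100%.
R = (8.75 / 297) * 100
R = 2.946 %FS

2.946 %FS


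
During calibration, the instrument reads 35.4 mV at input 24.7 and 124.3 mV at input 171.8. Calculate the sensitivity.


Sensitivity = (y2 - y1) / (x2 - x1).
S = (124.3 - 35.4) / (171.8 - 24.7)
S = 88.9 / 147.1
S = 0.6044 mV/unit

0.6044 mV/unit


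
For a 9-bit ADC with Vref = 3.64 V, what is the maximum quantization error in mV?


The maximum quantization error is +/- LSB/2.
LSB = Vref / 2^n = 3.64 / 512 = 0.00710938 V
Max error = LSB / 2 = 0.00710938 / 2 = 0.00355469 V
Max error = 3.5547 mV

3.5547 mV


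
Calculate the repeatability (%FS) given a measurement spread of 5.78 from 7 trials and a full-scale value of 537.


Repeatability = (spread / full scale) * 100%.
R = (5.78 / 537) * 100
R = 1.076 %FS

1.076 %FS


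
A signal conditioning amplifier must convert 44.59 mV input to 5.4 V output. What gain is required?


Gain = Vout / Vin (converting to same units).
G = 5.4 V / 44.59 mV
G = 5400.0 mV / 44.59 mV
G = 121.1

121.1


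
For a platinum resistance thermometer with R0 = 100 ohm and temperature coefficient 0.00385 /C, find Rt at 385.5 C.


The RTD equation: Rt = R0 * (1 + alpha * T).
Rt = 100 * (1 + 0.00385 * 385.5)
Rt = 100 * (1 + 1.484175)
Rt = 100 * 2.484175
Rt = 248.417 ohm

248.417 ohm


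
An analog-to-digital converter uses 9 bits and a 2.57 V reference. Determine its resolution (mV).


The resolution (LSB) of an ADC is Vref / 2^n.
LSB = 2.57 / 2^9
LSB = 2.57 / 512
LSB = 0.00501953 V = 5.01953125 mV

5.01953125 mV


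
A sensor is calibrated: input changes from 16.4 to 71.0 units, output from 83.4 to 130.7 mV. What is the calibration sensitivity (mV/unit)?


Sensitivity = (y2 - y1) / (x2 - x1).
S = (130.7 - 83.4) / (71.0 - 16.4)
S = 47.3 / 54.6
S = 0.8663 mV/unit

0.8663 mV/unit


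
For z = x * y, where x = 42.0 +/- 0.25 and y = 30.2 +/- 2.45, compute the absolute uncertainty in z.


For a product z = x*y, the relative uncertainty is:
uz/z = sqrt((ux/x)^2 + (uy/y)^2)
Relative uncertainties: ux/x = 0.25/42.0 = 0.005952
uy/y = 2.45/30.2 = 0.081126
z = 42.0 * 30.2 = 1268.4
uz = 1268.4 * sqrt(0.005952^2 + 0.081126^2) = 103.177

103.177


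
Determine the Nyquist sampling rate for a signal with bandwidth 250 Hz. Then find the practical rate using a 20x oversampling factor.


By Nyquist theorem, fs_min = 2 * fmax.
fs_min = 2 * 250 = 500 Hz
Practical rate = 20 * fs_min = 20 * 500 = 10000 Hz

fs_min = 500 Hz, fs_practical = 10000 Hz


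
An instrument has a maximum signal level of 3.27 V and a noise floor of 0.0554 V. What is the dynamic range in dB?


Dynamic range = 20 * log10(Vmax / Vnoise).
DR = 20 * log10(3.27 / 0.0554)
DR = 20 * log10(59.03)
DR = 35.42 dB

35.42 dB


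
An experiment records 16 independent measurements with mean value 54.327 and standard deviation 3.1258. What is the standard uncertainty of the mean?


The standard uncertainty for Type A evaluation is u = s / sqrt(n).
u = 3.1258 / sqrt(16)
u = 3.1258 / 4.0
u = 0.7814

0.7814


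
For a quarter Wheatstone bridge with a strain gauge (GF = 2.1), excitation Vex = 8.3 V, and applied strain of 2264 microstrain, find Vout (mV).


Quarter bridge output: Vout = (GF * epsilon * Vex) / 4.
Vout = (2.1 * 2264e-6 * 8.3) / 4
Vout = 0.03946152 / 4 V
Vout = 0.00986538 V = 9.8654 mV

9.8654 mV


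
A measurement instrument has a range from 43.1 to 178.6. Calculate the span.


Span = upper range - lower range.
Span = 178.6 - (43.1)
Span = 135.5

135.5


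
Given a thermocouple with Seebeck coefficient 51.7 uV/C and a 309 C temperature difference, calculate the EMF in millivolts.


The thermocouple output V = sensitivity * dT.
V = 51.7 uV/C * 309 C
V = 15975.3 uV
V = 15.975 mV

15.975 mV


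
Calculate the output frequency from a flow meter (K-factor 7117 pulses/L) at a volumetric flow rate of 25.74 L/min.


Frequency = K * Q / 60 (converting L/min to L/s).
f = 7117 * 25.74 / 60
f = 183191.58 / 60
f = 3053.19 Hz

3053.19 Hz


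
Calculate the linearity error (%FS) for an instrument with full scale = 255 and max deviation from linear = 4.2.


Linearity error = (max deviation / full scale) * 100%.
Linearity = (4.2 / 255) * 100
Linearity = 1.647 %FS

1.647 %FS


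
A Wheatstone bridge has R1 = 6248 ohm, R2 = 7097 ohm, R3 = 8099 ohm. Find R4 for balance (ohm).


At balance: R1*R4 = R2*R3, so R4 = R2*R3/R1.
R4 = 7097 * 8099 / 6248
R4 = 57478603 / 6248
R4 = 9199.52 ohm

9199.52 ohm


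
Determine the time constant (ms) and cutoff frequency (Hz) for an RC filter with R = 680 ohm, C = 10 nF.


Time constant: tau = R * C.
tau = 680 * 1.00e-08 = 6.8e-06 s
tau = 0.0068 ms
Cutoff frequency: fc = 1 / (2*pi*R*C).
fc = 1 / (2*pi*6.8e-06) = 23405.14 Hz

tau = 0.0068 ms, fc = 23405.14 Hz


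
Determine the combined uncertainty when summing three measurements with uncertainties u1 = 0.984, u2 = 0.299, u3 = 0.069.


For a sum of independent quantities, uc = sqrt(u1^2 + u2^2 + u3^2).
uc = sqrt(0.984^2 + 0.299^2 + 0.069^2)
uc = sqrt(0.968256 + 0.089401 + 0.004761)
uc = 1.0307

1.0307


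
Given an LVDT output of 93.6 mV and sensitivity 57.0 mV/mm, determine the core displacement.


Displacement = Vout / sensitivity.
d = 93.6 / 57.0
d = 1.642 mm

1.642 mm


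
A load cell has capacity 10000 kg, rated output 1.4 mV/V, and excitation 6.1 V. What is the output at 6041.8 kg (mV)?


Vout = rated_output * Vex * (load / capacity).
Vout = 1.4 * 6.1 * (6041.8 / 10000)
Vout = 1.4 * 6.1 * 0.60418
Vout = 5.16 mV

5.16 mV


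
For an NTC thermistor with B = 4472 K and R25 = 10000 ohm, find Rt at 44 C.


NTC thermistor equation: Rt = R25 * exp(B * (1/T - 1/T25)).
T in Kelvin: 317.15 K, T25 = 298.15 K
1/T - 1/T25 = 1/317.15 - 1/298.15 = -0.00020093
B * (1/T - 1/T25) = 4472 * -0.00020093 = -0.8986
Rt = 10000 * exp(-0.8986) = 4071.5 ohm

4071.5 ohm


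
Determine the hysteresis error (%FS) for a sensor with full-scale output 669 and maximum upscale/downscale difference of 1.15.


Hysteresis = (max difference / full scale) * 100%.
H = (1.15 / 669) * 100
H = 0.172 %FS

0.172 %FS


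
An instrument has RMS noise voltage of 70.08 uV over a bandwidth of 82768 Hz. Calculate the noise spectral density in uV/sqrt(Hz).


Noise spectral density = Vrms / sqrt(BW).
NSD = 70.08 / sqrt(82768)
NSD = 70.08 / 287.6943
NSD = 0.2436 uV/sqrt(Hz)

0.2436 uV/sqrt(Hz)


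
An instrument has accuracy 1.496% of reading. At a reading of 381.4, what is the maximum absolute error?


Absolute error = (accuracy% / 100) * reading.
Error = (1.496 / 100) * 381.4
Error = 0.01496 * 381.4
Error = 5.7057

5.7057


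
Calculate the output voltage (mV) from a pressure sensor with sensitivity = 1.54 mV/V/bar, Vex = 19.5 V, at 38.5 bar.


Output = sensitivity * Vex * P.
Vout = 1.54 * 19.5 * 38.5
Vout = 30.03 * 38.5
Vout = 1156.15 mV

1156.15 mV


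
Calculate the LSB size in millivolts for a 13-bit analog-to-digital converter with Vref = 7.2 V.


The resolution (LSB) of an ADC is Vref / 2^n.
LSB = 7.2 / 2^13
LSB = 7.2 / 8192
LSB = 0.00087891 V = 0.87890625 mV

0.87890625 mV


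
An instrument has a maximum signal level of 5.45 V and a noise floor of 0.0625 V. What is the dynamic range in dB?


Dynamic range = 20 * log10(Vmax / Vnoise).
DR = 20 * log10(5.45 / 0.0625)
DR = 20 * log10(87.2)
DR = 38.81 dB

38.81 dB


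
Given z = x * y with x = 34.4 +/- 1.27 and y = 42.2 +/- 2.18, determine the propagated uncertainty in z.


For a product z = x*y, the relative uncertainty is:
uz/z = sqrt((ux/x)^2 + (uy/y)^2)
Relative uncertainties: ux/x = 1.27/34.4 = 0.036919
uy/y = 2.18/42.2 = 0.051659
z = 34.4 * 42.2 = 1451.7
uz = 1451.7 * sqrt(0.036919^2 + 0.051659^2) = 92.174

92.174


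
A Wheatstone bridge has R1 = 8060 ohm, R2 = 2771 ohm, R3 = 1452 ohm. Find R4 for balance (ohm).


At balance: R1*R4 = R2*R3, so R4 = R2*R3/R1.
R4 = 2771 * 1452 / 8060
R4 = 4023492 / 8060
R4 = 499.19 ohm

499.19 ohm


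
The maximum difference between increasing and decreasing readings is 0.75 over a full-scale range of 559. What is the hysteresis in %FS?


Hysteresis = (max difference / full scale) * 100%.
H = (0.75 / 559) * 100
H = 0.134 %FS

0.134 %FS


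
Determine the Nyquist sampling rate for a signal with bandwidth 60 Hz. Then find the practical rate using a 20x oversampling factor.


By Nyquist theorem, fs_min = 2 * fmax.
fs_min = 2 * 60 = 120 Hz
Practical rate = 20 * fs_min = 20 * 120 = 2400 Hz

fs_min = 120 Hz, fs_practical = 2400 Hz
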